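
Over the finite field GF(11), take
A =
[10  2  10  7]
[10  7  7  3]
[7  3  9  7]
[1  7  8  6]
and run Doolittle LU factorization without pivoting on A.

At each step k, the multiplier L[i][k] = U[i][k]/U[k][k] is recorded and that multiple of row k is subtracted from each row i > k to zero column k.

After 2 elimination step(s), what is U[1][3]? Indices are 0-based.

U[1][3] = 7

k=0: U[0][0]=10
  eliminate (1,0): mult=1, new row 1: (0, 5, 8, 7); set L[1][0]=1
  eliminate (2,0): mult=4, new row 2: (0, 6, 2, 1); set L[2][0]=4
  eliminate (3,0): mult=10, new row 3: (0, 9, 7, 2); set L[3][0]=10
k=1: U[1][1]=5
  eliminate (2,1): mult=10, new row 2: (0, 0, 10, 8); set L[2][1]=10
  eliminate (3,1): mult=4, new row 3: (0, 0, 8, 7); set L[3][1]=4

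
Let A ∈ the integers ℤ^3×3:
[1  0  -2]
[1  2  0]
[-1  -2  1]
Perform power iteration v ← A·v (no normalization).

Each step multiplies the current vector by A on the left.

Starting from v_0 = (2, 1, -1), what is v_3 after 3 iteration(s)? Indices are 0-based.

v_0 = (2, 1, -1).
v_1 = A·v_0 = (4, 4, -5).
v_2 = A·v_1 = (14, 12, -17).
v_3 = A·v_2 = (48, 38, -55).

v_3 = (48, 38, -55)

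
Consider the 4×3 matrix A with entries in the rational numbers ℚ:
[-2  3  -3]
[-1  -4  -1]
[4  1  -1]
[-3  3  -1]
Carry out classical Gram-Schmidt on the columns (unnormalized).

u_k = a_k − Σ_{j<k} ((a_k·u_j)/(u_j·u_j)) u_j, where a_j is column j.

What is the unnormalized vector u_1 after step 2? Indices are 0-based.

Step 1: u_0 = a_0 = (-2, -1, 4, -3).
Step 2: u_1 = a_1 − (-7/30)·u_0 = (38/15, -127/30, 29/15, 23/10).

u_1 = (38/15, -127/30, 29/15, 23/10)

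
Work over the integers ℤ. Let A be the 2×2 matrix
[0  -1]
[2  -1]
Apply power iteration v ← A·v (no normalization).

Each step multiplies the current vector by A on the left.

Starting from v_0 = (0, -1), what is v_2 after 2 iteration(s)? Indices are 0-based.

v_0 = (0, -1).
v_1 = A·v_0 = (1, 1).
v_2 = A·v_1 = (-1, 1).

v_2 = (-1, 1)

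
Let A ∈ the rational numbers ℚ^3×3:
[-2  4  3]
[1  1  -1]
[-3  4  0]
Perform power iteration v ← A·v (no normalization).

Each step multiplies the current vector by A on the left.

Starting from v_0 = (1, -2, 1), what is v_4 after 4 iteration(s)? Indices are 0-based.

v_0 = (1, -2, 1).
v_1 = A·v_0 = (-7, -2, -11).
v_2 = A·v_1 = (-27, 2, 13).
v_3 = A·v_2 = (101, -38, 89).
v_4 = A·v_3 = (-87, -26, -455).

v_4 = (-87, -26, -455)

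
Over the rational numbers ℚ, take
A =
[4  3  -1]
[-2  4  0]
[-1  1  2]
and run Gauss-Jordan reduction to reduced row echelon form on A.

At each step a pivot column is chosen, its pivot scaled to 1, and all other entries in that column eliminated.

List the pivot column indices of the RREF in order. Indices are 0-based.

step 1: normalize row 0 (÷4) = (1, 3/4, -1/4)
  row 1: subtract -2×row0 = (0, 11/2, -1/2)
  row 2: subtract -1×row0 = (0, 7/4, 7/4)
step 2: normalize row 1 (÷11/2) = (0, 1, -1/11)
  row 0: subtract 3/4×row1 = (1, 0, -2/11)
  row 2: subtract 7/4×row1 = (0, 0, 21/11)
step 3: normalize row 2 (÷21/11) = (0, 0, 1)
  row 0: subtract -2/11×row2 = (1, 0, 0)
  row 1: subtract -1/11×row2 = (0, 1, 0)

pivot columns: 0, 1, 2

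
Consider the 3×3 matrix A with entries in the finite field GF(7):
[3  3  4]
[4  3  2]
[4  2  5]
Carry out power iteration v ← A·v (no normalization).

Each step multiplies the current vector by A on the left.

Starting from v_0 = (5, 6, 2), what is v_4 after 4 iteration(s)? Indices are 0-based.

v_4 = (4, 5, 1)

v_0 = (5, 6, 2).
v_1 = A·v_0 = (6, 0, 0).
v_2 = A·v_1 = (4, 3, 3).
v_3 = A·v_2 = (5, 3, 2).
v_4 = A·v_3 = (4, 5, 1).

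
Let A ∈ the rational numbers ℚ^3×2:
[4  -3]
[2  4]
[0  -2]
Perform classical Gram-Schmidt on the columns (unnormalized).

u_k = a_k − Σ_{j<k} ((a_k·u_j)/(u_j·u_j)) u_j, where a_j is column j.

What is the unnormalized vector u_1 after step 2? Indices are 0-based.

Step 1: u_0 = a_0 = (4, 2, 0).
Step 2: u_1 = a_1 − (-1/5)·u_0 = (-11/5, 22/5, -2).

u_1 = (-11/5, 22/5, -2)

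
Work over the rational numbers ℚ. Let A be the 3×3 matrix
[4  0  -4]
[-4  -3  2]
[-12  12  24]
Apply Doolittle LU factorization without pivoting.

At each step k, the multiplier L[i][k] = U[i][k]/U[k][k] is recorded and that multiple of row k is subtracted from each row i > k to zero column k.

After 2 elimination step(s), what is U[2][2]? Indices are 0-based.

U[2][2] = 4

[col 0] pivot 4
  R1 -= -1*R0 → (0, -3, -2)  (L[1][0] := -1)
  R2 -= -3*R0 → (0, 12, 12)  (L[2][0] := -3)
[col 1] pivot -3
  R2 -= -4*R1 → (0, 0, 4)  (L[2][1] := -4)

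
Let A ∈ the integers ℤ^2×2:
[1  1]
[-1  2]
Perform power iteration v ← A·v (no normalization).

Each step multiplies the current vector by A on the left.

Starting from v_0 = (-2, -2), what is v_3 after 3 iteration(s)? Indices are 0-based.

v_3 = (-6, 6)

v_0 = (-2, -2).
v_1 = A·v_0 = (-4, -2).
v_2 = A·v_1 = (-6, 0).
v_3 = A·v_2 = (-6, 6).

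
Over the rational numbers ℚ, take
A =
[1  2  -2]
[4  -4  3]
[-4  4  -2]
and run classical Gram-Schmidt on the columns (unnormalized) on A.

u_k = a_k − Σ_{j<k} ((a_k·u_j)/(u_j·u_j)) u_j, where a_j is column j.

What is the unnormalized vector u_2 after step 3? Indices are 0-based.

Step 1: u_0 = a_0 = (1, 4, -4).
Step 2: u_1 = a_1 − (-10/11)·u_0 = (32/11, -4/11, 4/11).
Step 3: u_2 = a_2 − (6/11)·u_0 − (-7/8)·u_1 = (0, 1/2, 1/2).

u_2 = (0, 1/2, 1/2)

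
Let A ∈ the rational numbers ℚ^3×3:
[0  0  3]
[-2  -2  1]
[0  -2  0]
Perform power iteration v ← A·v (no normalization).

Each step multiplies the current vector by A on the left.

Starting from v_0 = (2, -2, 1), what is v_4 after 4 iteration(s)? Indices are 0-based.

v_4 = (24, 56, 36)

v_0 = (2, -2, 1).
v_1 = A·v_0 = (3, 1, 4).
v_2 = A·v_1 = (12, -4, -2).
v_3 = A·v_2 = (-6, -18, 8).
v_4 = A·v_3 = (24, 56, 36).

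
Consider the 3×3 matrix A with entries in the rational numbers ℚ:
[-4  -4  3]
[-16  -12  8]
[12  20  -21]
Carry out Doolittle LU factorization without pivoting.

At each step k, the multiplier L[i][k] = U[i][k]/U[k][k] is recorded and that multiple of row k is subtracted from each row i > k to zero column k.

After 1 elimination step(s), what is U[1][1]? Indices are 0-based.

U[1][1] = 4

Step 1: pivot at (0,0) is -4.
  row1 ← row1 − (4)·row0  ⇒  L[1][0]=4, U row1=(0, 4, -4)
  row2 ← row2 − (-3)·row0  ⇒  L[2][0]=-3, U row2=(0, 8, -12)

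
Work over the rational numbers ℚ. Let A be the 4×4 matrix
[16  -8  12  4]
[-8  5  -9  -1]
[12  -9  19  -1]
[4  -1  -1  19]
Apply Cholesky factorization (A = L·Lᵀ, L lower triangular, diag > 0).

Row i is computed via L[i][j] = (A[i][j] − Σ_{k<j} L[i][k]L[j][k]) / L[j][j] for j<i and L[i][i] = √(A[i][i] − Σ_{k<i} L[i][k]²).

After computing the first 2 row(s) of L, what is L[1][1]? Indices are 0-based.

L[1][1] = 1

Step 1: L[0][0] = √(16) = 4.
  L[1][0] = (-8) / L[0][0] = -2.
Step 2: L[1][1] = √(1) = 1.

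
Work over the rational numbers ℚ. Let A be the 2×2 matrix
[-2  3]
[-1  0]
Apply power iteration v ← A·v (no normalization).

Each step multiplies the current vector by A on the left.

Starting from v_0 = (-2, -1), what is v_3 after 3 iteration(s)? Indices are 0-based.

v_0 = (-2, -1).
v_1 = A·v_0 = (1, 2).
v_2 = A·v_1 = (4, -1).
v_3 = A·v_2 = (-11, -4).

v_3 = (-11, -4)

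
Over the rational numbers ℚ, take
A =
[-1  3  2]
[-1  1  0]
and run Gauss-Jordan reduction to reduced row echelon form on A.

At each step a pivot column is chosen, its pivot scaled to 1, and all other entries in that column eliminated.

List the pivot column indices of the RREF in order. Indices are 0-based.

pivot columns: 0, 1

step 1: normalize row 0 (÷-1) = (1, -3, -2)
  row 1: subtract -1×row0 = (0, -2, -2)
step 2: normalize row 1 (÷-2) = (0, 1, 1)
  row 0: subtract -3×row1 = (1, 0, 1)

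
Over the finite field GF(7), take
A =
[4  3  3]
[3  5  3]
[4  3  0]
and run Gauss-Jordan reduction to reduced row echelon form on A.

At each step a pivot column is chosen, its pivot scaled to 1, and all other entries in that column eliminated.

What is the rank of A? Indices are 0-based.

rank = 3

step 1: normalize row 0 (÷4) = (1, 6, 6)
  row 1: subtract 3×row0 = (0, 1, 6)
  row 2: subtract 4×row0 = (0, 0, 4)
step 2: normalize row 1 (÷1) = (0, 1, 6)
  row 0: subtract 6×row1 = (1, 0, 5)
step 3: normalize row 2 (÷4) = (0, 0, 1)
  row 0: subtract 5×row2 = (1, 0, 0)
  row 1: subtract 6×row2 = (0, 1, 0)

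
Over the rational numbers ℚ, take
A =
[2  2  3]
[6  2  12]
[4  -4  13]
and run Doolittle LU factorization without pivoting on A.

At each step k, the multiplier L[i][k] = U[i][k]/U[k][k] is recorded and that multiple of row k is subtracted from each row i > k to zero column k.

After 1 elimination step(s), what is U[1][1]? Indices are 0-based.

Step 1: pivot at (0,0) is 2.
  row1 ← row1 − (3)·row0  ⇒  L[1][0]=3, U row1=(0, -4, 3)
  row2 ← row2 − (2)·row0  ⇒  L[2][0]=2, U row2=(0, -8, 7)

U[1][1] = -4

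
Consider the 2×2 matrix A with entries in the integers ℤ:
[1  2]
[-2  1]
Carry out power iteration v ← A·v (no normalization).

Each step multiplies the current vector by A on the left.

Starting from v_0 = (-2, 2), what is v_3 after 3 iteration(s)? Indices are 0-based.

v_0 = (-2, 2).
v_1 = A·v_0 = (2, 6).
v_2 = A·v_1 = (14, 2).
v_3 = A·v_2 = (18, -26).

v_3 = (18, -26)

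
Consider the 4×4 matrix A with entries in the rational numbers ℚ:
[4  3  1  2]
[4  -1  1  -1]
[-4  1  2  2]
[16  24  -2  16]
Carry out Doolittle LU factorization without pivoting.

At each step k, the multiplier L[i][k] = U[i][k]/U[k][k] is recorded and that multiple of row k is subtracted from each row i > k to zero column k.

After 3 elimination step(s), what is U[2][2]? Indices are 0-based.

k=0: U[0][0]=4
  eliminate (1,0): mult=1, new row 1: (0, -4, 0, -3); set L[1][0]=1
  eliminate (2,0): mult=-1, new row 2: (0, 4, 3, 4); set L[2][0]=-1
  eliminate (3,0): mult=4, new row 3: (0, 12, -6, 8); set L[3][0]=4
k=1: U[1][1]=-4
  eliminate (2,1): mult=-1, new row 2: (0, 0, 3, 1); set L[2][1]=-1
  eliminate (3,1): mult=-3, new row 3: (0, 0, -6, -1); set L[3][1]=-3
k=2: U[2][2]=3
  eliminate (3,2): mult=-2, new row 3: (0, 0, 0, 1); set L[3][2]=-2

U[2][2] = 3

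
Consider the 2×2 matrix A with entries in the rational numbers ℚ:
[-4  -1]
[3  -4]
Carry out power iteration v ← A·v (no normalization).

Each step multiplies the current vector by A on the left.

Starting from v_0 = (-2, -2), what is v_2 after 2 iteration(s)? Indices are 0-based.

v_0 = (-2, -2).
v_1 = A·v_0 = (10, 2).
v_2 = A·v_1 = (-42, 22).

v_2 = (-42, 22)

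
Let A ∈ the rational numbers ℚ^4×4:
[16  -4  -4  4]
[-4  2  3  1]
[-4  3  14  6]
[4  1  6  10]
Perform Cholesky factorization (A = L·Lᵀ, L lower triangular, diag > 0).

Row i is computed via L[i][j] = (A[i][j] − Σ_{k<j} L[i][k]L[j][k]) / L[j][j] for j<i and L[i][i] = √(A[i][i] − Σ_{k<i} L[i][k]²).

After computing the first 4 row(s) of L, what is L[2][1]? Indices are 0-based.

Step 1: L[0][0] = √(16) = 4.
  L[1][0] = (-4) / L[0][0] = -1.
Step 2: L[1][1] = √(1) = 1.
  L[2][0] = (-4) / L[0][0] = -1.
  L[2][1] = (2) / L[1][1] = 2.
Step 3: L[2][2] = √(9) = 3.
  L[3][0] = (4) / L[0][0] = 1.
  L[3][1] = (2) / L[1][1] = 2.
  L[3][2] = (3) / L[2][2] = 1.
Step 4: L[3][3] = √(4) = 2.

L[2][1] = 2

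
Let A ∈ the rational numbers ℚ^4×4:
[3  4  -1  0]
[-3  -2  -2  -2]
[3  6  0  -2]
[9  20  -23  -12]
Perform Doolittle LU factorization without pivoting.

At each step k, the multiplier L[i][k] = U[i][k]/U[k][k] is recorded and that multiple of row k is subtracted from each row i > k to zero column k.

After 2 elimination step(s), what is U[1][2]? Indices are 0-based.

U[1][2] = -3

[col 0] pivot 3
  R1 -= -1*R0 → (0, 2, -3, -2)  (L[1][0] := -1)
  R2 -= 1*R0 → (0, 2, 1, -2)  (L[2][0] := 1)
  R3 -= 3*R0 → (0, 8, -20, -12)  (L[3][0] := 3)
[col 1] pivot 2
  R2 -= 1*R1 → (0, 0, 4, 0)  (L[2][1] := 1)
  R3 -= 4*R1 → (0, 0, -8, -4)  (L[3][1] := 4)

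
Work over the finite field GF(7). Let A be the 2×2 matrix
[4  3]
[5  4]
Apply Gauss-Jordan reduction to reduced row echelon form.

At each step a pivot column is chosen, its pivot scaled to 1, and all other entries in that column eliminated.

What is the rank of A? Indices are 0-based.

pivot(0,0)=4: scale R0 → (1, 6)
  clear (1,0): R1 −= (5)R0 → (0, 2)
pivot(1,1)=2: scale R1 → (0, 1)
  clear (0,1): R0 −= (6)R1 → (1, 0)

rank = 2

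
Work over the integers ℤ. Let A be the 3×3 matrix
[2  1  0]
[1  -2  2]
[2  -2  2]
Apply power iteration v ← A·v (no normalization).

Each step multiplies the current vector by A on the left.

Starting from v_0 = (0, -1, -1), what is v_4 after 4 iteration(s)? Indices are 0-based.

v_4 = (-14, -9, -14)

v_0 = (0, -1, -1).
v_1 = A·v_0 = (-1, 0, 0).
v_2 = A·v_1 = (-2, -1, -2).
v_3 = A·v_2 = (-5, -4, -6).
v_4 = A·v_3 = (-14, -9, -14).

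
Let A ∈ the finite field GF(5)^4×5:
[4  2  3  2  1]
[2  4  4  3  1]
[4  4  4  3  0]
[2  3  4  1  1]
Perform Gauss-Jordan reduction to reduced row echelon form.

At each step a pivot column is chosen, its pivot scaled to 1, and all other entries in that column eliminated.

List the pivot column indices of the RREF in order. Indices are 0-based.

pivot columns: 0, 1, 2, 3

step 1: normalize row 0 (÷4) = (1, 3, 2, 3, 4)
  row 1: subtract 2×row0 = (0, 3, 0, 2, 3)
  row 2: subtract 4×row0 = (0, 2, 1, 1, 4)
  row 3: subtract 2×row0 = (0, 2, 0, 0, 3)
step 2: normalize row 1 (÷3) = (0, 1, 0, 4, 1)
  row 0: subtract 3×row1 = (1, 0, 2, 1, 1)
  row 2: subtract 2×row1 = (0, 0, 1, 3, 2)
  row 3: subtract 2×row1 = (0, 0, 0, 2, 1)
step 3: normalize row 2 (÷1) = (0, 0, 1, 3, 2)
  row 0: subtract 2×row2 = (1, 0, 0, 0, 2)
step 4: normalize row 3 (÷2) = (0, 0, 0, 1, 3)
  row 1: subtract 4×row3 = (0, 1, 0, 0, 4)
  row 2: subtract 3×row3 = (0, 0, 1, 0, 3)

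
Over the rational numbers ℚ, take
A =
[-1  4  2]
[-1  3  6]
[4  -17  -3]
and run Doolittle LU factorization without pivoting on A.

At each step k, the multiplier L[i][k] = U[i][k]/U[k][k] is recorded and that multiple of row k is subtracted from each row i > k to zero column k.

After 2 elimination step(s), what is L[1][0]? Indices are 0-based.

L[1][0] = 1

k=0: U[0][0]=-1
  eliminate (1,0): mult=1, new row 1: (0, -1, 4); set L[1][0]=1
  eliminate (2,0): mult=-4, new row 2: (0, -1, 5); set L[2][0]=-4
k=1: U[1][1]=-1
  eliminate (2,1): mult=1, new row 2: (0, 0, 1); set L[2][1]=1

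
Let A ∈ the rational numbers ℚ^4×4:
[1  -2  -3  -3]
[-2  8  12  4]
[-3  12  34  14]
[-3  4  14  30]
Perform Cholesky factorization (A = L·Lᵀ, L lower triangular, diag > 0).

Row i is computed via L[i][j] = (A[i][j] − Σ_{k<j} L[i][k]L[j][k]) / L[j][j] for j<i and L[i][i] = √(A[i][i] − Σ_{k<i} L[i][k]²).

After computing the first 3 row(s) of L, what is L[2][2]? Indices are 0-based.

Step 1: L[0][0] = √(1) = 1.
  L[1][0] = (-2) / L[0][0] = -2.
Step 2: L[1][1] = √(4) = 2.
  L[2][0] = (-3) / L[0][0] = -3.
  L[2][1] = (6) / L[1][1] = 3.
Step 3: L[2][2] = √(16) = 4.

L[2][2] = 4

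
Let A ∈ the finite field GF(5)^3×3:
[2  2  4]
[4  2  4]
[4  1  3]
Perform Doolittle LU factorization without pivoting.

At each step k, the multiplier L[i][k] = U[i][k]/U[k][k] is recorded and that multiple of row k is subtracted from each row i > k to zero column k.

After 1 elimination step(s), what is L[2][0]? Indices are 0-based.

Step 1: pivot at (0,0) is 2.
  row1 ← row1 − (2)·row0  ⇒  L[1][0]=2, U row1=(0, 3, 1)
  row2 ← row2 − (2)·row0  ⇒  L[2][0]=2, U row2=(0, 2, 0)

L[2][0] = 2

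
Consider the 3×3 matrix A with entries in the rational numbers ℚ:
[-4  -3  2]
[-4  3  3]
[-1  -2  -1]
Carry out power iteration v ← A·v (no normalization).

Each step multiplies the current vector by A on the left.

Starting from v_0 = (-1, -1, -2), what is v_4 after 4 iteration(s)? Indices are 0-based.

v_4 = (312, -171, 167)

v_0 = (-1, -1, -2).
v_1 = A·v_0 = (3, -5, 5).
v_2 = A·v_1 = (13, -12, 2).
v_3 = A·v_2 = (-12, -82, 9).
v_4 = A·v_3 = (312, -171, 167).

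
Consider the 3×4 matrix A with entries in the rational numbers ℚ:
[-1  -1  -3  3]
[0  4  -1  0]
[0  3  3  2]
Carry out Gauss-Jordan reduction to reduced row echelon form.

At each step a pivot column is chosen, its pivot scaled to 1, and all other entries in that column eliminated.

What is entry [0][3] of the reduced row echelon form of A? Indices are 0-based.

[1] R0 /= -1  ⇒  (1, 1, 3, -3)
[2] R1 /= 4  ⇒  (0, 1, -1/4, 0)
     R0 -= 1·R1  ⇒  (1, 0, 13/4, -3)
     R2 -= 3·R1  ⇒  (0, 0, 15/4, 2)
[3] R2 /= 15/4  ⇒  (0, 0, 1, 8/15)
     R0 -= 13/4·R2  ⇒  (1, 0, 0, -71/15)
     R1 -= -1/4·R2  ⇒  (0, 1, 0, 2/15)

M[0][3] = -71/15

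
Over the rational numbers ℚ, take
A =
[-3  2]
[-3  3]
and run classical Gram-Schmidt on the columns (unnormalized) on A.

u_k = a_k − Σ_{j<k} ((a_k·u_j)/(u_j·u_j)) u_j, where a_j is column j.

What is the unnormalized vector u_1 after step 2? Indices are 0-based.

u_1 = (-1/2, 1/2)

Step 1: u_0 = a_0 = (-3, -3).
Step 2: u_1 = a_1 − (-5/6)·u_0 = (-1/2, 1/2).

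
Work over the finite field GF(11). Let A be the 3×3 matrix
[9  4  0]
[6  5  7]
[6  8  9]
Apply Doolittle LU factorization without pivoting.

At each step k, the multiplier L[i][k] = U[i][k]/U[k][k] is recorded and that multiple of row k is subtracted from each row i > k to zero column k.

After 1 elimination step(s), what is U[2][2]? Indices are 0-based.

Step 1: pivot at (0,0) is 9.
  row1 ← row1 − (8)·row0  ⇒  L[1][0]=8, U row1=(0, 6, 7)
  row2 ← row2 − (8)·row0  ⇒  L[2][0]=8, U row2=(0, 9, 9)

U[2][2] = 9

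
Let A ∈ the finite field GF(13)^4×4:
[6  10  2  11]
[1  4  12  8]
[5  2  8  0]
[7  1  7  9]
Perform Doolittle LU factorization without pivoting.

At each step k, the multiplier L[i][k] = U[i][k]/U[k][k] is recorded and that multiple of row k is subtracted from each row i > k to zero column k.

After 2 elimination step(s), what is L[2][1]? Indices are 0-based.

[col 0] pivot 6
  R1 -= 11*R0 → (0, 11, 3, 4)  (L[1][0] := 11)
  R2 -= 3*R0 → (0, 11, 2, 6)  (L[2][0] := 3)
  R3 -= 12*R0 → (0, 11, 9, 7)  (L[3][0] := 12)
[col 1] pivot 11
  R2 -= 1*R1 → (0, 0, 12, 2)  (L[2][1] := 1)
  R3 -= 1*R1 → (0, 0, 6, 3)  (L[3][1] := 1)

L[2][1] = 1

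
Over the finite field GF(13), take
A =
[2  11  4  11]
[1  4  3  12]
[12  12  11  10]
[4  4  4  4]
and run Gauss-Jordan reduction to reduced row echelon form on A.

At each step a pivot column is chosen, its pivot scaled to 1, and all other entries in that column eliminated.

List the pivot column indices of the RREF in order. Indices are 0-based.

step 1: normalize row 0 (÷2) = (1, 12, 2, 12)
  row 1: subtract 1×row0 = (0, 5, 1, 0)
  row 2: subtract 12×row0 = (0, 11, 0, 9)
  row 3: subtract 4×row0 = (0, 8, 9, 8)
step 2: normalize row 1 (÷5) = (0, 1, 8, 0)
  row 0: subtract 12×row1 = (1, 0, 10, 12)
  row 2: subtract 11×row1 = (0, 0, 3, 9)
  row 3: subtract 8×row1 = (0, 0, 10, 8)
step 3: normalize row 2 (÷3) = (0, 0, 1, 3)
  row 0: subtract 10×row2 = (1, 0, 0, 8)
  row 1: subtract 8×row2 = (0, 1, 0, 2)
  row 3: subtract 10×row2 = (0, 0, 0, 4)
step 4: normalize row 3 (÷4) = (0, 0, 0, 1)
  row 0: subtract 8×row3 = (1, 0, 0, 0)
  row 1: subtract 2×row3 = (0, 1, 0, 0)
  row 2: subtract 3×row3 = (0, 0, 1, 0)

pivot columns: 0, 1, 2, 3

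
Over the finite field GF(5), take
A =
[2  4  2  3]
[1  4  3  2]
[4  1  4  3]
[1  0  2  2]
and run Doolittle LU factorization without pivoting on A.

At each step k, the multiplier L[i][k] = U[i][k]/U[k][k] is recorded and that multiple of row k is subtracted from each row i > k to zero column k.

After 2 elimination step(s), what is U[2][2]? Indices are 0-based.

U[2][2] = 2

[col 0] pivot 2
  R1 -= 3*R0 → (0, 2, 2, 3)  (L[1][0] := 3)
  R2 -= 2*R0 → (0, 3, 0, 2)  (L[2][0] := 2)
  R3 -= 3*R0 → (0, 3, 1, 3)  (L[3][0] := 3)
[col 1] pivot 2
  R2 -= 4*R1 → (0, 0, 2, 0)  (L[2][1] := 4)
  R3 -= 4*R1 → (0, 0, 3, 1)  (L[3][1] := 4)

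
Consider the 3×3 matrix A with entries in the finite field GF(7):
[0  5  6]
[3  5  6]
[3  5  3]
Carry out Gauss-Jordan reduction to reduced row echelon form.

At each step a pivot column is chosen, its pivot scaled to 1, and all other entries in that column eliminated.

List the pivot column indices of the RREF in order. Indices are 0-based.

pivot columns: 0, 1, 2

[1] R0 <-> R1
[1] R0 /= 3  ⇒  (1, 4, 2)
     R2 -= 3·R0  ⇒  (0, 0, 4)
[2] R1 /= 5  ⇒  (0, 1, 4)
     R0 -= 4·R1  ⇒  (1, 0, 0)
[3] R2 /= 4  ⇒  (0, 0, 1)
     R1 -= 4·R2  ⇒  (0, 1, 0)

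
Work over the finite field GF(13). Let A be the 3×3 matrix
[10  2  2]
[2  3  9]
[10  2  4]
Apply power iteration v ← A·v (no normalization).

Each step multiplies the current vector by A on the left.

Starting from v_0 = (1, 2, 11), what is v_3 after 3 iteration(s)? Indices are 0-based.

v_0 = (1, 2, 11).
v_1 = A·v_0 = (10, 3, 6).
v_2 = A·v_1 = (1, 5, 0).
v_3 = A·v_2 = (7, 4, 7).

v_3 = (7, 4, 7)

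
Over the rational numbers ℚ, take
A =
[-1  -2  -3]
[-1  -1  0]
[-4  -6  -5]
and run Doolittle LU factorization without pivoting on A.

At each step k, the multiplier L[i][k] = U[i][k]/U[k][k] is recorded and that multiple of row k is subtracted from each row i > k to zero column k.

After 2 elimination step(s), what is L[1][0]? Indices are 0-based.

Step 1: pivot at (0,0) is -1.
  row1 ← row1 − (1)·row0  ⇒  L[1][0]=1, U row1=(0, 1, 3)
  row2 ← row2 − (4)·row0  ⇒  L[2][0]=4, U row2=(0, 2, 7)
Step 2: pivot at (1,1) is 1.
  row2 ← row2 − (2)·row1  ⇒  L[2][1]=2, U row2=(0, 0, 1)

L[1][0] = 1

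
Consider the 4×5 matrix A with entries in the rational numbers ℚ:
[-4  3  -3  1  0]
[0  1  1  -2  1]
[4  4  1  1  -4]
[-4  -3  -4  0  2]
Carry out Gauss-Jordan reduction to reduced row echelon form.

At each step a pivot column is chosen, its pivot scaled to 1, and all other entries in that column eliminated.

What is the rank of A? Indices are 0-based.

rank = 4

pivot(0,0)=-4: scale R0 → (1, -3/4, 3/4, -1/4, 0)
  clear (2,0): R2 −= (4)R0 → (0, 7, -2, 2, -4)
  clear (3,0): R3 −= (-4)R0 → (0, -6, -1, -1, 2)
pivot(1,1)=1: scale R1 → (0, 1, 1, -2, 1)
  clear (0,1): R0 −= (-3/4)R1 → (1, 0, 3/2, -7/4, 3/4)
  clear (2,1): R2 −= (7)R1 → (0, 0, -9, 16, -11)
  clear (3,1): R3 −= (-6)R1 → (0, 0, 5, -13, 8)
pivot(2,2)=-9: scale R2 → (0, 0, 1, -16/9, 11/9)
  clear (0,2): R0 −= (3/2)R2 → (1, 0, 0, 11/12, -13/12)
  clear (1,2): R1 −= (1)R2 → (0, 1, 0, -2/9, -2/9)
  clear (3,2): R3 −= (5)R2 → (0, 0, 0, -37/9, 17/9)
pivot(3,3)=-37/9: scale R3 → (0, 0, 0, 1, -17/37)
  clear (0,3): R0 −= (11/12)R3 → (1, 0, 0, 0, -49/74)
  clear (1,3): R1 −= (-2/9)R3 → (0, 1, 0, 0, -12/37)
  clear (2,3): R2 −= (-16/9)R3 → (0, 0, 1, 0, 15/37)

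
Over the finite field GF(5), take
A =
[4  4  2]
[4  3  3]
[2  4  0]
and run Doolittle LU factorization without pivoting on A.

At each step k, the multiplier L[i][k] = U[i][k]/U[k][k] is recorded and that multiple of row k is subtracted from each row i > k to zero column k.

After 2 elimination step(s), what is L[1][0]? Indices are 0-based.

L[1][0] = 1

[col 0] pivot 4
  R1 -= 1*R0 → (0, 4, 1)  (L[1][0] := 1)
  R2 -= 3*R0 → (0, 2, 4)  (L[2][0] := 3)
[col 1] pivot 4
  R2 -= 3*R1 → (0, 0, 1)  (L[2][1] := 3)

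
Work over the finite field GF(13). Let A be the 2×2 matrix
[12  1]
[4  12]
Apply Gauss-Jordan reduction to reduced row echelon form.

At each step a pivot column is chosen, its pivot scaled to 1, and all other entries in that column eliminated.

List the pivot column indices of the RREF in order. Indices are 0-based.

pivot columns: 0, 1

pivot(0,0)=12: scale R0 → (1, 12)
  clear (1,0): R1 −= (4)R0 → (0, 3)
pivot(1,1)=3: scale R1 → (0, 1)
  clear (0,1): R0 −= (12)R1 → (1, 0)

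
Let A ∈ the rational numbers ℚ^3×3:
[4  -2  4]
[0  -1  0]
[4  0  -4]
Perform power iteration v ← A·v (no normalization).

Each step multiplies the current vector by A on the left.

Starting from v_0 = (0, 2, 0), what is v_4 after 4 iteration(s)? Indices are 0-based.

v_0 = (0, 2, 0).
v_1 = A·v_0 = (-4, -2, 0).
v_2 = A·v_1 = (-12, 2, -16).
v_3 = A·v_2 = (-116, -2, 16).
v_4 = A·v_3 = (-396, 2, -528).

v_4 = (-396, 2, -528)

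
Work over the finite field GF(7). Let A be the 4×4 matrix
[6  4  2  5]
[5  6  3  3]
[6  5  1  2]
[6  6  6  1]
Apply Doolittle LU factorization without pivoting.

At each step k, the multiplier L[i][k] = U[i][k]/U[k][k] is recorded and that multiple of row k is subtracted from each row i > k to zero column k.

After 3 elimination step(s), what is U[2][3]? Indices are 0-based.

[col 0] pivot 6
  R1 -= 2*R0 → (0, 5, 6, 0)  (L[1][0] := 2)
  R2 -= 1*R0 → (0, 1, 6, 4)  (L[2][0] := 1)
  R3 -= 1*R0 → (0, 2, 4, 3)  (L[3][0] := 1)
[col 1] pivot 5
  R2 -= 3*R1 → (0, 0, 2, 4)  (L[2][1] := 3)
  R3 -= 6*R1 → (0, 0, 3, 3)  (L[3][1] := 6)
[col 2] pivot 2
  R3 -= 5*R2 → (0, 0, 0, 4)  (L[3][2] := 5)

U[2][3] = 4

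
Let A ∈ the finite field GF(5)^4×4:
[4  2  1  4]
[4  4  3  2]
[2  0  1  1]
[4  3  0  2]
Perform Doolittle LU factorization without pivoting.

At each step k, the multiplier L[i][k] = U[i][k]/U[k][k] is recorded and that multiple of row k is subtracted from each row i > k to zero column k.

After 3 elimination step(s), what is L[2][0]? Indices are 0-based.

L[2][0] = 3

k=0: U[0][0]=4
  eliminate (1,0): mult=1, new row 1: (0, 2, 2, 3); set L[1][0]=1
  eliminate (2,0): mult=3, new row 2: (0, 4, 3, 4); set L[2][0]=3
  eliminate (3,0): mult=1, new row 3: (0, 1, 4, 3); set L[3][0]=1
k=1: U[1][1]=2
  eliminate (2,1): mult=2, new row 2: (0, 0, 4, 3); set L[2][1]=2
  eliminate (3,1): mult=3, new row 3: (0, 0, 3, 4); set L[3][1]=3
k=2: U[2][2]=4
  eliminate (3,2): mult=2, new row 3: (0, 0, 0, 3); set L[3][2]=2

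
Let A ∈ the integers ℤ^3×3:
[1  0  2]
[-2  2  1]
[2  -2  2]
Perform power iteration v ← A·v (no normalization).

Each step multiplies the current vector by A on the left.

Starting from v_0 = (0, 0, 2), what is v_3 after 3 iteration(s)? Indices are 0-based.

v_0 = (0, 0, 2).
v_1 = A·v_0 = (4, 2, 4).
v_2 = A·v_1 = (12, 0, 12).
v_3 = A·v_2 = (36, -12, 48).

v_3 = (36, -12, 48)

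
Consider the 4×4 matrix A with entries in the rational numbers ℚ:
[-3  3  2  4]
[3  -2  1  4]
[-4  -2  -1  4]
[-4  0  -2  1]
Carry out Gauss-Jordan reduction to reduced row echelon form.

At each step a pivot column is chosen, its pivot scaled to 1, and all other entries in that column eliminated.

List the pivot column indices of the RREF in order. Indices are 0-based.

pivot(0,0)=-3: scale R0 → (1, -1, -2/3, -4/3)
  clear (1,0): R1 −= (3)R0 → (0, 1, 3, 8)
  clear (2,0): R2 −= (-4)R0 → (0, -6, -11/3, -4/3)
  clear (3,0): R3 −= (-4)R0 → (0, -4, -14/3, -13/3)
pivot(1,1)=1: scale R1 → (0, 1, 3, 8)
  clear (0,1): R0 −= (-1)R1 → (1, 0, 7/3, 20/3)
  clear (2,1): R2 −= (-6)R1 → (0, 0, 43/3, 140/3)
  clear (3,1): R3 −= (-4)R1 → (0, 0, 22/3, 83/3)
pivot(2,2)=43/3: scale R2 → (0, 0, 1, 140/43)
  clear (0,2): R0 −= (7/3)R2 → (1, 0, 0, -40/43)
  clear (1,2): R1 −= (3)R2 → (0, 1, 0, -76/43)
  clear (3,2): R3 −= (22/3)R2 → (0, 0, 0, 163/43)
pivot(3,3)=163/43: scale R3 → (0, 0, 0, 1)
  clear (0,3): R0 −= (-40/43)R3 → (1, 0, 0, 0)
  clear (1,3): R1 −= (-76/43)R3 → (0, 1, 0, 0)
  clear (2,3): R2 −= (140/43)R3 → (0, 0, 1, 0)

pivot columns: 0, 1, 2, 3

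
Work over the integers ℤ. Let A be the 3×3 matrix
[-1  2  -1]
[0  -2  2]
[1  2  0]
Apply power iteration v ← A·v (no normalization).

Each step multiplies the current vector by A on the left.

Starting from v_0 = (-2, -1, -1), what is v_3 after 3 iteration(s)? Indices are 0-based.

v_3 = (-20, 18, -13)

v_0 = (-2, -1, -1).
v_1 = A·v_0 = (1, 0, -4).
v_2 = A·v_1 = (3, -8, 1).
v_3 = A·v_2 = (-20, 18, -13).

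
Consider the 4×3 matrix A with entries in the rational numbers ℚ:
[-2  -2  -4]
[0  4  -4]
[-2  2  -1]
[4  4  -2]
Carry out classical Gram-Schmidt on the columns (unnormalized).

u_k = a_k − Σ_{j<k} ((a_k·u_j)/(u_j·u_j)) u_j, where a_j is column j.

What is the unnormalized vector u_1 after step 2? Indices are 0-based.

Step 1: u_0 = a_0 = (-2, 0, -2, 4).
Step 2: u_1 = a_1 − (2/3)·u_0 = (-2/3, 4, 10/3, 4/3).

u_1 = (-2/3, 4, 10/3, 4/3)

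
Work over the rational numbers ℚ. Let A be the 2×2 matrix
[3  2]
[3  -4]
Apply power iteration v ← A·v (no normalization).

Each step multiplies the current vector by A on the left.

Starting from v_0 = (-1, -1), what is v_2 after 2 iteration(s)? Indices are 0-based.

v_0 = (-1, -1).
v_1 = A·v_0 = (-5, 1).
v_2 = A·v_1 = (-13, -19).

v_2 = (-13, -19)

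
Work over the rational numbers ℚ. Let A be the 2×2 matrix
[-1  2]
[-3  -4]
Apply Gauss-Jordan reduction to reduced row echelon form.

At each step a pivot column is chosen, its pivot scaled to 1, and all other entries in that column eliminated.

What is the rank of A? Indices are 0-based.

step 1: normalize row 0 (÷-1) = (1, -2)
  row 1: subtract -3×row0 = (0, -10)
step 2: normalize row 1 (÷-10) = (0, 1)
  row 0: subtract -2×row1 = (1, 0)

rank = 2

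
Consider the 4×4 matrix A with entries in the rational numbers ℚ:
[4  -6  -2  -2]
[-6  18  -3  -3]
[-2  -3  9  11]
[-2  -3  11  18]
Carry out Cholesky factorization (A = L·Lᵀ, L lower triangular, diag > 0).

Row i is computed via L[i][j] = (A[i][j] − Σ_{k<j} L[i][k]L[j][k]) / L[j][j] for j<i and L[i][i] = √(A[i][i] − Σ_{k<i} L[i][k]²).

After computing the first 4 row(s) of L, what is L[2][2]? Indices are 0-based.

Step 1: L[0][0] = √(4) = 2.
  L[1][0] = (-6) / L[0][0] = -3.
Step 2: L[1][1] = √(9) = 3.
  L[2][0] = (-2) / L[0][0] = -1.
  L[2][1] = (-6) / L[1][1] = -2.
Step 3: L[2][2] = √(4) = 2.
  L[3][0] = (-2) / L[0][0] = -1.
  L[3][1] = (-6) / L[1][1] = -2.
  L[3][2] = (6) / L[2][2] = 3.
Step 4: L[3][3] = √(4) = 2.

L[2][2] = 2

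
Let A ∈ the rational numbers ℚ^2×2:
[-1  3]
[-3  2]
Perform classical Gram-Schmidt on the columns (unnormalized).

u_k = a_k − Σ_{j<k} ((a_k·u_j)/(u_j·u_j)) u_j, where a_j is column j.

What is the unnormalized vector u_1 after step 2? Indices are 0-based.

u_1 = (21/10, -7/10)

Step 1: u_0 = a_0 = (-1, -3).
Step 2: u_1 = a_1 − (-9/10)·u_0 = (21/10, -7/10).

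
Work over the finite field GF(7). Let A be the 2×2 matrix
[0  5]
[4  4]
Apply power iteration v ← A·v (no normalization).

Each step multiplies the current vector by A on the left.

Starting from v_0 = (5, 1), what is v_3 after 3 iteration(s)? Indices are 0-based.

v_3 = (6, 6)

v_0 = (5, 1).
v_1 = A·v_0 = (5, 3).
v_2 = A·v_1 = (1, 4).
v_3 = A·v_2 = (6, 6).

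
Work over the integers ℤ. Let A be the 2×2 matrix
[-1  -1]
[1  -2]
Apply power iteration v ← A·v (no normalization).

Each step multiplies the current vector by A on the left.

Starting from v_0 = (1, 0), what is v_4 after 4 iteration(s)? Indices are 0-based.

v_0 = (1, 0).
v_1 = A·v_0 = (-1, 1).
v_2 = A·v_1 = (0, -3).
v_3 = A·v_2 = (3, 6).
v_4 = A·v_3 = (-9, -9).

v_4 = (-9, -9)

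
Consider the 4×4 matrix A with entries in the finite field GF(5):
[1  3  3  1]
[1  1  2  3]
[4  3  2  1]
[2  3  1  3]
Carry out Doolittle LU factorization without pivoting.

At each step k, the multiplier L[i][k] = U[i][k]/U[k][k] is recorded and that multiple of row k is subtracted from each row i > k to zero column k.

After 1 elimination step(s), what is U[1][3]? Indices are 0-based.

U[1][3] = 2

[col 0] pivot 1
  R1 -= 1*R0 → (0, 3, 4, 2)  (L[1][0] := 1)
  R2 -= 4*R0 → (0, 1, 0, 2)  (L[2][0] := 4)
  R3 -= 2*R0 → (0, 2, 0, 1)  (L[3][0] := 2)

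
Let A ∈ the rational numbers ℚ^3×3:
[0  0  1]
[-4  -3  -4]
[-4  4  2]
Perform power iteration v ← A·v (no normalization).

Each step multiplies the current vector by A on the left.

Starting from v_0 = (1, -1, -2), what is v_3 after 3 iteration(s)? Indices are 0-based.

v_3 = (12, -105, 212)

v_0 = (1, -1, -2).
v_1 = A·v_0 = (-2, 7, -12).
v_2 = A·v_1 = (-12, 35, 12).
v_3 = A·v_2 = (12, -105, 212).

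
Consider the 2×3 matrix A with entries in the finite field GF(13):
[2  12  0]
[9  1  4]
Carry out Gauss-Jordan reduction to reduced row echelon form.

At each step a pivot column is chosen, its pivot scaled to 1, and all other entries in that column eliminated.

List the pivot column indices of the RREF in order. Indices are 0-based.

pivot columns: 0, 1

pivot(0,0)=2: scale R0 → (1, 6, 0)
  clear (1,0): R1 −= (9)R0 → (0, 12, 4)
pivot(1,1)=12: scale R1 → (0, 1, 9)
  clear (0,1): R0 −= (6)R1 → (1, 0, 11)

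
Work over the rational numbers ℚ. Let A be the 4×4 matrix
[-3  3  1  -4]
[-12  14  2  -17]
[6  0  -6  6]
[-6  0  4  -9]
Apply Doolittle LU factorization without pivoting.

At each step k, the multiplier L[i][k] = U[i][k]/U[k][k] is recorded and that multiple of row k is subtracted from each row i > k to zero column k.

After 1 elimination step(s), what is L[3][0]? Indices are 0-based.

L[3][0] = 2

[col 0] pivot -3
  R1 -= 4*R0 → (0, 2, -2, -1)  (L[1][0] := 4)
  R2 -= -2*R0 → (0, 6, -4, -2)  (L[2][0] := -2)
  R3 -= 2*R0 → (0, -6, 2, -1)  (L[3][0] := 2)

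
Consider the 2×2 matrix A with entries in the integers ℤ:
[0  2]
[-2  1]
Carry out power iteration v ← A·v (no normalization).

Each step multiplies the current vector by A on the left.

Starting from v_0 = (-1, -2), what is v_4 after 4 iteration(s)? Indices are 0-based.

v_4 = (16, -24)

v_0 = (-1, -2).
v_1 = A·v_0 = (-4, 0).
v_2 = A·v_1 = (0, 8).
v_3 = A·v_2 = (16, 8).
v_4 = A·v_3 = (16, -24).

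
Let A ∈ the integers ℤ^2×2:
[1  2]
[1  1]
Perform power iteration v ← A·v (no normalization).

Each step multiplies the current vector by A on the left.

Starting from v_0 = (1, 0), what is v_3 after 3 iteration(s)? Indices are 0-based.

v_0 = (1, 0).
v_1 = A·v_0 = (1, 1).
v_2 = A·v_1 = (3, 2).
v_3 = A·v_2 = (7, 5).

v_3 = (7, 5)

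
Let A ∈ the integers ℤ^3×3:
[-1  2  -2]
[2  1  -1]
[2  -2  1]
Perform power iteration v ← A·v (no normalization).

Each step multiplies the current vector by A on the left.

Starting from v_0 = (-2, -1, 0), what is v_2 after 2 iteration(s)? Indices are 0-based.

v_2 = (-6, -3, 8)

v_0 = (-2, -1, 0).
v_1 = A·v_0 = (0, -5, -2).
v_2 = A·v_1 = (-6, -3, 8).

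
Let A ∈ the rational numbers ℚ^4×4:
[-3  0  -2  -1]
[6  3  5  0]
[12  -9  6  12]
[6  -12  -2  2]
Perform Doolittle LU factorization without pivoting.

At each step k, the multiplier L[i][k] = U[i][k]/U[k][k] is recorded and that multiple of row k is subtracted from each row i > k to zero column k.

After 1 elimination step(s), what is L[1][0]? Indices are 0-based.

L[1][0] = -2

[col 0] pivot -3
  R1 -= -2*R0 → (0, 3, 1, -2)  (L[1][0] := -2)
  R2 -= -4*R0 → (0, -9, -2, 8)  (L[2][0] := -4)
  R3 -= -2*R0 → (0, -12, -6, 0)  (L[3][0] := -2)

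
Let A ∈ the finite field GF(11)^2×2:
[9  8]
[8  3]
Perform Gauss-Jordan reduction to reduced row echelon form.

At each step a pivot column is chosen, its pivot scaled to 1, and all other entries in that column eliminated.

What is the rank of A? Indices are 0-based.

pivot(0,0)=9: scale R0 → (1, 7)
  clear (1,0): R1 −= (8)R0 → (0, 2)
pivot(1,1)=2: scale R1 → (0, 1)
  clear (0,1): R0 −= (7)R1 → (1, 0)

rank = 2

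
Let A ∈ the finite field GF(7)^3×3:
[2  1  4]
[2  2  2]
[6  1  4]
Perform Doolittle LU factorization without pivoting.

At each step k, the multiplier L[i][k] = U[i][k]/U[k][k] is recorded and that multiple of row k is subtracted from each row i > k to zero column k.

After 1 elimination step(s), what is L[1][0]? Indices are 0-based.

[col 0] pivot 2
  R1 -= 1*R0 → (0, 1, 5)  (L[1][0] := 1)
  R2 -= 3*R0 → (0, 5, 6)  (L[2][0] := 3)

L[1][0] = 1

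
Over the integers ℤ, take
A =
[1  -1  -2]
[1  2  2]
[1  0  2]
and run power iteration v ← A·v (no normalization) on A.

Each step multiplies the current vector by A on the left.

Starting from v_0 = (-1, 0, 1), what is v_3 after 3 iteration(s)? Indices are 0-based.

v_0 = (-1, 0, 1).
v_1 = A·v_0 = (-3, 1, 1).
v_2 = A·v_1 = (-6, 1, -1).
v_3 = A·v_2 = (-5, -6, -8).

v_3 = (-5, -6, -8)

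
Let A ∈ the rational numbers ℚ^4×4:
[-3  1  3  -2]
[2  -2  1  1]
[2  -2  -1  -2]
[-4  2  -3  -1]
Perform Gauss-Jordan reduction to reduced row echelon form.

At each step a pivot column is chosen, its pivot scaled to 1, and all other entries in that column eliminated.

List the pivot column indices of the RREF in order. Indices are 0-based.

pivot columns: 0, 1, 2, 3

step 1: normalize row 0 (÷-3) = (1, -1/3, -1, 2/3)
  row 1: subtract 2×row0 = (0, -4/3, 3, -1/3)
  row 2: subtract 2×row0 = (0, -4/3, 1, -10/3)
  row 3: subtract -4×row0 = (0, 2/3, -7, 5/3)
step 2: normalize row 1 (÷-4/3) = (0, 1, -9/4, 1/4)
  row 0: subtract -1/3×row1 = (1, 0, -7/4, 3/4)
  row 2: subtract -4/3×row1 = (0, 0, -2, -3)
  row 3: subtract 2/3×row1 = (0, 0, -11/2, 3/2)
step 3: normalize row 2 (÷-2) = (0, 0, 1, 3/2)
  row 0: subtract -7/4×row2 = (1, 0, 0, 27/8)
  row 1: subtract -9/4×row2 = (0, 1, 0, 29/8)
  row 3: subtract -11/2×row2 = (0, 0, 0, 39/4)
step 4: normalize row 3 (÷39/4) = (0, 0, 0, 1)
  row 0: subtract 27/8×row3 = (1, 0, 0, 0)
  row 1: subtract 29/8×row3 = (0, 1, 0, 0)
  row 2: subtract 3/2×row3 = (0, 0, 1, 0)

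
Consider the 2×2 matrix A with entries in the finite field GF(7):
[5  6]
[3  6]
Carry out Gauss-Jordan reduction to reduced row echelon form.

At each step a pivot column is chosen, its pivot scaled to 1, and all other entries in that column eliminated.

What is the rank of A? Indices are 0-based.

[1] R0 /= 5  ⇒  (1, 4)
     R1 -= 3·R0  ⇒  (0, 1)
[2] R1 /= 1  ⇒  (0, 1)
     R0 -= 4·R1  ⇒  (1, 0)

rank = 2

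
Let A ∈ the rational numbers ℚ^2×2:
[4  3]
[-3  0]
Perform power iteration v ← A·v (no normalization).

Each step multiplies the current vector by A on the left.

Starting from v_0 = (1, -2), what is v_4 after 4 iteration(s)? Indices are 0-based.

v_0 = (1, -2).
v_1 = A·v_0 = (-2, -3).
v_2 = A·v_1 = (-17, 6).
v_3 = A·v_2 = (-50, 51).
v_4 = A·v_3 = (-47, 150).

v_4 = (-47, 150)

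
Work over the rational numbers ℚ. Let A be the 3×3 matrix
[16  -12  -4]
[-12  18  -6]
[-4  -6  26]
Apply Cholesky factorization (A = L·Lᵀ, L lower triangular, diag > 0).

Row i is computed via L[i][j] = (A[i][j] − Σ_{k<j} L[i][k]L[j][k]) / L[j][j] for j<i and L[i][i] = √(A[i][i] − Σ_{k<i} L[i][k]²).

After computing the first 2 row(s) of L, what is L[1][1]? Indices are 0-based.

L[1][1] = 3

Step 1: L[0][0] = √(16) = 4.
  L[1][0] = (-12) / L[0][0] = -3.
Step 2: L[1][1] = √(9) = 3.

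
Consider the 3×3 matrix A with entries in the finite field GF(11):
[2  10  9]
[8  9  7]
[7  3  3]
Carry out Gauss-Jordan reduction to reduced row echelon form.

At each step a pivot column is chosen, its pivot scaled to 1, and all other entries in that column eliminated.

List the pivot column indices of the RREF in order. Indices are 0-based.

pivot columns: 0, 1, 2

pivot(0,0)=2: scale R0 → (1, 5, 10)
  clear (1,0): R1 −= (8)R0 → (0, 2, 4)
  clear (2,0): R2 −= (7)R0 → (0, 1, 10)
pivot(1,1)=2: scale R1 → (0, 1, 2)
  clear (0,1): R0 −= (5)R1 → (1, 0, 0)
  clear (2,1): R2 −= (1)R1 → (0, 0, 8)
pivot(2,2)=8: scale R2 → (0, 0, 1)
  clear (1,2): R1 −= (2)R2 → (0, 1, 0)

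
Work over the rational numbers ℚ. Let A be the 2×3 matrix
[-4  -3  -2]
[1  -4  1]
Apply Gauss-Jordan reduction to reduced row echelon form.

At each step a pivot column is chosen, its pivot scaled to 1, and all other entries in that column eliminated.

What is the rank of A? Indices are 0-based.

rank = 2

pivot(0,0)=-4: scale R0 → (1, 3/4, 1/2)
  clear (1,0): R1 −= (1)R0 → (0, -19/4, 1/2)
pivot(1,1)=-19/4: scale R1 → (0, 1, -2/19)
  clear (0,1): R0 −= (3/4)R1 → (1, 0, 11/19)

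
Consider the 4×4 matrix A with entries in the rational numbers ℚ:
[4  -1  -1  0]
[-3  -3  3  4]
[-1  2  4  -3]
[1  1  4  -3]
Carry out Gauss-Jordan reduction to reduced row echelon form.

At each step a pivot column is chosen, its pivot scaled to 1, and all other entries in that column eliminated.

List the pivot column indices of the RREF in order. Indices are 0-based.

pivot columns: 0, 1, 2, 3

[1] R0 /= 4  ⇒  (1, -1/4, -1/4, 0)
     R1 -= -3·R0  ⇒  (0, -15/4, 9/4, 4)
     R2 -= -1·R0  ⇒  (0, 7/4, 15/4, -3)
     R3 -= 1·R0  ⇒  (0, 5/4, 17/4, -3)
[2] R1 /= -15/4  ⇒  (0, 1, -3/5, -16/15)
     R0 -= -1/4·R1  ⇒  (1, 0, -2/5, -4/15)
     R2 -= 7/4·R1  ⇒  (0, 0, 24/5, -17/15)
     R3 -= 5/4·R1  ⇒  (0, 0, 5, -5/3)
[3] R2 /= 24/5  ⇒  (0, 0, 1, -17/72)
     R0 -= -2/5·R2  ⇒  (1, 0, 0, -13/36)
     R1 -= -3/5·R2  ⇒  (0, 1, 0, -29/24)
     R3 -= 5·R2  ⇒  (0, 0, 0, -35/72)
[4] R3 /= -35/72  ⇒  (0, 0, 0, 1)
     R0 -= -13/36·R3  ⇒  (1, 0, 0, 0)
     R1 -= -29/24·R3  ⇒  (0, 1, 0, 0)
     R2 -= -17/72·R3  ⇒  (0, 0, 1, 0)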